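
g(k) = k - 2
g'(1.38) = 1.00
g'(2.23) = 1.00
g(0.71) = -1.29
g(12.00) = 10.00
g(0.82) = -1.18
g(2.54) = 0.54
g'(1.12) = 1.00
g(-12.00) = -14.00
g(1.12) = -0.88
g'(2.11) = 1.00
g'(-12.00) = 1.00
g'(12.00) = 1.00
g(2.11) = 0.11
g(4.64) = 2.64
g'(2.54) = 1.00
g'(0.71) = 1.00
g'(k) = 1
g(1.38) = -0.62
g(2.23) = 0.23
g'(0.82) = 1.00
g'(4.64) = 1.00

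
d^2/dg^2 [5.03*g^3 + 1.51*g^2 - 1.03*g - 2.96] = 30.18*g + 3.02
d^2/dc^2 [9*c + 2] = 0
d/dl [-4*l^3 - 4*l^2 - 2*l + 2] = -12*l^2 - 8*l - 2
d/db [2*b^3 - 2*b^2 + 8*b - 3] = 6*b^2 - 4*b + 8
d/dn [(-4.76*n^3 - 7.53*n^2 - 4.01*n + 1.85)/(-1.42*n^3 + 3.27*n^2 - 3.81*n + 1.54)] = (-26.2578*n^4 + 24.8828*n^3 + 27.6918*n^2 - 35.2914*n + 0.873100000000001)/(2.0164*n^6 - 9.2868*n^5 + 21.5133*n^4 - 29.291*n^3 + 24.5877*n^2 - 11.7348*n + 2.3716)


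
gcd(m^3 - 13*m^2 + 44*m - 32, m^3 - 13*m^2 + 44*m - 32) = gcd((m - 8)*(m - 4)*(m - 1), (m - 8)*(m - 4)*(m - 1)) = m^3 - 13*m^2 + 44*m - 32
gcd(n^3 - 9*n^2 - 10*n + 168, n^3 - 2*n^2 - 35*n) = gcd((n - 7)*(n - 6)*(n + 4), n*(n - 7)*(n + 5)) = n - 7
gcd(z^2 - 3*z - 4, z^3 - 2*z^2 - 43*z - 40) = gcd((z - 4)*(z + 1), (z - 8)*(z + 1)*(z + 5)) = z + 1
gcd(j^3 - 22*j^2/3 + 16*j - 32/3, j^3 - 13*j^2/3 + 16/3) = j^2 - 16*j/3 + 16/3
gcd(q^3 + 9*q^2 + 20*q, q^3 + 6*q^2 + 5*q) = q^2 + 5*q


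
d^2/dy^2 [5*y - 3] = 0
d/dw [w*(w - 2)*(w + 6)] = 3*w^2 + 8*w - 12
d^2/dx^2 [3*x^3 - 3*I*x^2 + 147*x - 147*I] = 18*x - 6*I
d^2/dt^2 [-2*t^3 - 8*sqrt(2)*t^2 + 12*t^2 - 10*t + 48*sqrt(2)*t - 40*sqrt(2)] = -12*t - 16*sqrt(2) + 24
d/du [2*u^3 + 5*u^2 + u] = 6*u^2 + 10*u + 1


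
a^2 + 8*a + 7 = (a + 1)*(a + 7)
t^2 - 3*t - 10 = (t - 5)*(t + 2)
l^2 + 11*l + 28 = (l + 4)*(l + 7)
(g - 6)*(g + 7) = g^2 + g - 42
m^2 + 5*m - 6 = (m - 1)*(m + 6)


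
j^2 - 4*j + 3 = (j - 3)*(j - 1)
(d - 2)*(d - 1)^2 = d^3 - 4*d^2 + 5*d - 2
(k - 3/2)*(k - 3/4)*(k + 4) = k^3 + 7*k^2/4 - 63*k/8 + 9/2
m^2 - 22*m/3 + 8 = (m - 6)*(m - 4/3)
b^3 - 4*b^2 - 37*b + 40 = (b - 8)*(b - 1)*(b + 5)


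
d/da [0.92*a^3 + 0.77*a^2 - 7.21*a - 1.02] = 2.76*a^2 + 1.54*a - 7.21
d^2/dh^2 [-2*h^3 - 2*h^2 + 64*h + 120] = -12*h - 4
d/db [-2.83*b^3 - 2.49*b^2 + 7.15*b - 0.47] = -8.49*b^2 - 4.98*b + 7.15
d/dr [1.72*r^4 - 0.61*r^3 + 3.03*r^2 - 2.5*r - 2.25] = 6.88*r^3 - 1.83*r^2 + 6.06*r - 2.5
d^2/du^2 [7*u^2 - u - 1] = 14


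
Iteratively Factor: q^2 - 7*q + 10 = (q - 2)*(q - 5)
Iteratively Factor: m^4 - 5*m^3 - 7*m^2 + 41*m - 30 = (m - 2)*(m^3 - 3*m^2 - 13*m + 15) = (m - 2)*(m + 3)*(m^2 - 6*m + 5) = (m - 5)*(m - 2)*(m + 3)*(m - 1)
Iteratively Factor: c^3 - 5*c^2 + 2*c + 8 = (c - 2)*(c^2 - 3*c - 4) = (c - 4)*(c - 2)*(c + 1)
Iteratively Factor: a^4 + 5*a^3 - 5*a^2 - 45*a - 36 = (a + 3)*(a^3 + 2*a^2 - 11*a - 12) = (a - 3)*(a + 3)*(a^2 + 5*a + 4) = (a - 3)*(a + 3)*(a + 4)*(a + 1)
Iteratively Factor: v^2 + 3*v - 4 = (v + 4)*(v - 1)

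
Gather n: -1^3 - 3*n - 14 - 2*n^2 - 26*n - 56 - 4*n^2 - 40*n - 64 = -6*n^2 - 69*n - 135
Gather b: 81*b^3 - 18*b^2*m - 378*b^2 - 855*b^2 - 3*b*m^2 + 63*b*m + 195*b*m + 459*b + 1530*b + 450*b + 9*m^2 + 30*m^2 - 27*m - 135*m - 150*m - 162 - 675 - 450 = 81*b^3 + b^2*(-18*m - 1233) + b*(-3*m^2 + 258*m + 2439) + 39*m^2 - 312*m - 1287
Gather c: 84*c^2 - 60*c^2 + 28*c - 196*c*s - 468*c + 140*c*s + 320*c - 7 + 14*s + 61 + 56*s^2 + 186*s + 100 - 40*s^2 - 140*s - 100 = 24*c^2 + c*(-56*s - 120) + 16*s^2 + 60*s + 54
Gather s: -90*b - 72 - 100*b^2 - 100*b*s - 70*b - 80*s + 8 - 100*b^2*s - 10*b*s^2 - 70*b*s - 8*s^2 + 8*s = -100*b^2 - 160*b + s^2*(-10*b - 8) + s*(-100*b^2 - 170*b - 72) - 64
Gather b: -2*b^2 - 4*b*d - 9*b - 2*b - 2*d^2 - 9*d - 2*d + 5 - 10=-2*b^2 + b*(-4*d - 11) - 2*d^2 - 11*d - 5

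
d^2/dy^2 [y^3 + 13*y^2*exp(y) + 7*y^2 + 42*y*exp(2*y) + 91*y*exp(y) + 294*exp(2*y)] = 13*y^2*exp(y) + 168*y*exp(2*y) + 143*y*exp(y) + 6*y + 1344*exp(2*y) + 208*exp(y) + 14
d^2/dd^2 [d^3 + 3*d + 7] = 6*d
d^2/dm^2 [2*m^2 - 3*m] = 4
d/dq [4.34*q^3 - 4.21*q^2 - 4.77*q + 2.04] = 13.02*q^2 - 8.42*q - 4.77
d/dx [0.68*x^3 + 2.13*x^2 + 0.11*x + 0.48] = 2.04*x^2 + 4.26*x + 0.11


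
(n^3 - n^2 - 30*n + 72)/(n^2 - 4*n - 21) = (-n^3 + n^2 + 30*n - 72)/(-n^2 + 4*n + 21)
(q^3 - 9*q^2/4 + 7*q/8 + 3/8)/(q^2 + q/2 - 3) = (4*q^2 - 3*q - 1)/(4*(q + 2))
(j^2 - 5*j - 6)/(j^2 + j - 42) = (j + 1)/(j + 7)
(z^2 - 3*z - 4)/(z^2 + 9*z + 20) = (z^2 - 3*z - 4)/(z^2 + 9*z + 20)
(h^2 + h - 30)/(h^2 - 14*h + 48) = (h^2 + h - 30)/(h^2 - 14*h + 48)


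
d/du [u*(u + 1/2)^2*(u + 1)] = 4*u^3 + 6*u^2 + 5*u/2 + 1/4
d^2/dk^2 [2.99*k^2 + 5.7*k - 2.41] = 5.98000000000000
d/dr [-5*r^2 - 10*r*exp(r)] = -10*r*exp(r) - 10*r - 10*exp(r)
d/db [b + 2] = 1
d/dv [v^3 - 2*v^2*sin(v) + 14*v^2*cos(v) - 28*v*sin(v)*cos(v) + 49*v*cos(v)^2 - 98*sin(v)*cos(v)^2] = -14*v^2*sin(v) - 2*v^2*cos(v) + 3*v^2 - 4*v*sin(v) - 49*v*sin(2*v) + 28*v*cos(v) - 28*v*cos(2*v) - 14*sin(2*v) - 49*cos(v)/2 + 49*cos(2*v)/2 - 147*cos(3*v)/2 + 49/2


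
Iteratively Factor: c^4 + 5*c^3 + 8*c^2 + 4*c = (c + 2)*(c^3 + 3*c^2 + 2*c) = (c + 2)^2*(c^2 + c) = c*(c + 2)^2*(c + 1)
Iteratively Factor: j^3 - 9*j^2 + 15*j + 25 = (j - 5)*(j^2 - 4*j - 5) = (j - 5)*(j + 1)*(j - 5)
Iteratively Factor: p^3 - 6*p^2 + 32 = (p - 4)*(p^2 - 2*p - 8) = (p - 4)^2*(p + 2)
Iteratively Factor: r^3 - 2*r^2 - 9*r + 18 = (r + 3)*(r^2 - 5*r + 6) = (r - 2)*(r + 3)*(r - 3)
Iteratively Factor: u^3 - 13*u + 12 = (u - 1)*(u^2 + u - 12) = (u - 3)*(u - 1)*(u + 4)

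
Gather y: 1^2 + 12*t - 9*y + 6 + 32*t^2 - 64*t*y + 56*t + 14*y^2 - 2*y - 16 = 32*t^2 + 68*t + 14*y^2 + y*(-64*t - 11) - 9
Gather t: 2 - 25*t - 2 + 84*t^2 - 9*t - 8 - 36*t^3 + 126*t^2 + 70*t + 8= -36*t^3 + 210*t^2 + 36*t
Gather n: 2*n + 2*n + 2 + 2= 4*n + 4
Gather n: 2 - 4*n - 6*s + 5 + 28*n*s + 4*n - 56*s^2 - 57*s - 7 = 28*n*s - 56*s^2 - 63*s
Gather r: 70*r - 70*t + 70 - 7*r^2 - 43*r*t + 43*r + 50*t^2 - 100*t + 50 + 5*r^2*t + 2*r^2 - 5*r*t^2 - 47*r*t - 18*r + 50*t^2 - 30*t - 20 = r^2*(5*t - 5) + r*(-5*t^2 - 90*t + 95) + 100*t^2 - 200*t + 100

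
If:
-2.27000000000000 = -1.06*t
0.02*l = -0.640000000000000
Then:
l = -32.00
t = 2.14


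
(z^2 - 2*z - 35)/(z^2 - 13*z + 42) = (z + 5)/(z - 6)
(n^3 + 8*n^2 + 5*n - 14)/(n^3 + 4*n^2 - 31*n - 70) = (n - 1)/(n - 5)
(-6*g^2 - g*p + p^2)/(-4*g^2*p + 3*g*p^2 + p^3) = (-6*g^2 - g*p + p^2)/(p*(-4*g^2 + 3*g*p + p^2))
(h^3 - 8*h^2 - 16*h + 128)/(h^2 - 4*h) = h - 4 - 32/h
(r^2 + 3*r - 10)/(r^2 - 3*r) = (r^2 + 3*r - 10)/(r*(r - 3))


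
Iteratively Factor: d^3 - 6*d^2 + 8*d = (d - 2)*(d^2 - 4*d) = d*(d - 2)*(d - 4)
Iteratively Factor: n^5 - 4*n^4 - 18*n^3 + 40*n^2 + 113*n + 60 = (n + 1)*(n^4 - 5*n^3 - 13*n^2 + 53*n + 60) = (n + 1)^2*(n^3 - 6*n^2 - 7*n + 60) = (n - 4)*(n + 1)^2*(n^2 - 2*n - 15) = (n - 4)*(n + 1)^2*(n + 3)*(n - 5)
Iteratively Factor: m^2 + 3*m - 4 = (m - 1)*(m + 4)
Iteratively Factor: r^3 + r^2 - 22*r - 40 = (r - 5)*(r^2 + 6*r + 8) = (r - 5)*(r + 2)*(r + 4)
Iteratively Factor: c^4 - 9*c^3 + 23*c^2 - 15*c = (c - 5)*(c^3 - 4*c^2 + 3*c) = (c - 5)*(c - 3)*(c^2 - c) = (c - 5)*(c - 3)*(c - 1)*(c)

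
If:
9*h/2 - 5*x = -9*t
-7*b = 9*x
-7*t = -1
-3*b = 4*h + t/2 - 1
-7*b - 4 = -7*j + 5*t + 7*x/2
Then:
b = -2349/518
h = 941/259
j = -15213/7252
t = 1/7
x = 261/74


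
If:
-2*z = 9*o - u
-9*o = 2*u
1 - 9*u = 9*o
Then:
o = -2/63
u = 1/7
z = 3/14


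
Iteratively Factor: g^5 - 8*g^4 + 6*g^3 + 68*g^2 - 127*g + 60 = (g - 1)*(g^4 - 7*g^3 - g^2 + 67*g - 60) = (g - 5)*(g - 1)*(g^3 - 2*g^2 - 11*g + 12) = (g - 5)*(g - 4)*(g - 1)*(g^2 + 2*g - 3) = (g - 5)*(g - 4)*(g - 1)*(g + 3)*(g - 1)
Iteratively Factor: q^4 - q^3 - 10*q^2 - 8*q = (q + 1)*(q^3 - 2*q^2 - 8*q) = (q + 1)*(q + 2)*(q^2 - 4*q) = (q - 4)*(q + 1)*(q + 2)*(q)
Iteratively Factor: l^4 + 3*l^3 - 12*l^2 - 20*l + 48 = (l + 4)*(l^3 - l^2 - 8*l + 12) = (l + 3)*(l + 4)*(l^2 - 4*l + 4) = (l - 2)*(l + 3)*(l + 4)*(l - 2)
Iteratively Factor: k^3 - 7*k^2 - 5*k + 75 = (k - 5)*(k^2 - 2*k - 15) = (k - 5)*(k + 3)*(k - 5)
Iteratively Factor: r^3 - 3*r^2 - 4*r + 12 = (r - 3)*(r^2 - 4) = (r - 3)*(r - 2)*(r + 2)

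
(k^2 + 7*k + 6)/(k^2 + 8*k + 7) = (k + 6)/(k + 7)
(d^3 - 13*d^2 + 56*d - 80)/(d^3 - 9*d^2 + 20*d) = (d - 4)/d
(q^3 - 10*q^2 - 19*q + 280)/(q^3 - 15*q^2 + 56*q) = (q + 5)/q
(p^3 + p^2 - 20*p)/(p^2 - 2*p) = (p^2 + p - 20)/(p - 2)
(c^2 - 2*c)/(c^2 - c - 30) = c*(2 - c)/(-c^2 + c + 30)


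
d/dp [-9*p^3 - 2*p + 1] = -27*p^2 - 2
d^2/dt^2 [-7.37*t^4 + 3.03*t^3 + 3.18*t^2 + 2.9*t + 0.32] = -88.44*t^2 + 18.18*t + 6.36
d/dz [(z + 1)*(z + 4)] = 2*z + 5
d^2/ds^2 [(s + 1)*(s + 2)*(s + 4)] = 6*s + 14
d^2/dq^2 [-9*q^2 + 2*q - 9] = -18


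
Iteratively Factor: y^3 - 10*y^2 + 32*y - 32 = (y - 2)*(y^2 - 8*y + 16) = (y - 4)*(y - 2)*(y - 4)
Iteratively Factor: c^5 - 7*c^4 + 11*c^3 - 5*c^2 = (c - 5)*(c^4 - 2*c^3 + c^2) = (c - 5)*(c - 1)*(c^3 - c^2) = (c - 5)*(c - 1)^2*(c^2) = c*(c - 5)*(c - 1)^2*(c)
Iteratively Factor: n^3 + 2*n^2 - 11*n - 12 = (n - 3)*(n^2 + 5*n + 4) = (n - 3)*(n + 4)*(n + 1)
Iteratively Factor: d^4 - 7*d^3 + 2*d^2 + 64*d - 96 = (d - 4)*(d^3 - 3*d^2 - 10*d + 24) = (d - 4)*(d + 3)*(d^2 - 6*d + 8) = (d - 4)^2*(d + 3)*(d - 2)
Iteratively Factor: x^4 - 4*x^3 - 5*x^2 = (x)*(x^3 - 4*x^2 - 5*x) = x*(x + 1)*(x^2 - 5*x) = x*(x - 5)*(x + 1)*(x)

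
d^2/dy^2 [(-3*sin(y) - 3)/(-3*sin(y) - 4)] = 3*(3*sin(y)^2 - 4*sin(y) - 6)/(3*sin(y) + 4)^3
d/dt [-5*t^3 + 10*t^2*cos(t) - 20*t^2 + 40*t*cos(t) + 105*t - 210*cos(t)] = -10*t^2*sin(t) - 15*t^2 - 40*t*sin(t) + 20*t*cos(t) - 40*t + 210*sin(t) + 40*cos(t) + 105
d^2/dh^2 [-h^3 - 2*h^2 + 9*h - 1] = -6*h - 4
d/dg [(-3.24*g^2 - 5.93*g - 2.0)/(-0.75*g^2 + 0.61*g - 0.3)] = (-6.4239*g^2 - 1.056*g + 2.999)/(0.5625*g^4 - 0.915*g^3 + 0.8221*g^2 - 0.366*g + 0.09)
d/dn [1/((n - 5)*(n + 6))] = (-2*n - 1)/(n^4 + 2*n^3 - 59*n^2 - 60*n + 900)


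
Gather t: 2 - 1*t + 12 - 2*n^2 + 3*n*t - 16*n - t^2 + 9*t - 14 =-2*n^2 - 16*n - t^2 + t*(3*n + 8)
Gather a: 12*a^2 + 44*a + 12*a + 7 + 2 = 12*a^2 + 56*a + 9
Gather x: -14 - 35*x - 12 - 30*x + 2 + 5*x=-60*x - 24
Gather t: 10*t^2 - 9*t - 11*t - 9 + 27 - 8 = 10*t^2 - 20*t + 10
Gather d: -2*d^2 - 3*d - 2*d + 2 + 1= -2*d^2 - 5*d + 3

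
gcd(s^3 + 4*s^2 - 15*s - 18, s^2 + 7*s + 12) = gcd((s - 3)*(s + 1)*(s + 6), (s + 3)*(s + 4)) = 1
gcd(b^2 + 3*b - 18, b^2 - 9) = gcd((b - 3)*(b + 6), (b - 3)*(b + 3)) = b - 3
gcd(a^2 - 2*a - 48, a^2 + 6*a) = a + 6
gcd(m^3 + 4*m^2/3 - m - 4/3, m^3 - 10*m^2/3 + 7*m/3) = m - 1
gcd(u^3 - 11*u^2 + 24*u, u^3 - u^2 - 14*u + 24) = u - 3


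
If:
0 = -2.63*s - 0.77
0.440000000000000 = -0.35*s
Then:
No Solution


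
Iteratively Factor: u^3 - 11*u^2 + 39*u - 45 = (u - 3)*(u^2 - 8*u + 15) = (u - 3)^2*(u - 5)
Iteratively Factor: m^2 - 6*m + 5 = (m - 1)*(m - 5)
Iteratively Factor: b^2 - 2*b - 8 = (b + 2)*(b - 4)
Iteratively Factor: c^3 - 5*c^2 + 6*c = (c - 2)*(c^2 - 3*c) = (c - 3)*(c - 2)*(c)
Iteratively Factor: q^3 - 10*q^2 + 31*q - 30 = (q - 2)*(q^2 - 8*q + 15) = (q - 5)*(q - 2)*(q - 3)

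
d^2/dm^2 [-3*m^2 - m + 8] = -6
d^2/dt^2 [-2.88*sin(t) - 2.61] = 2.88*sin(t)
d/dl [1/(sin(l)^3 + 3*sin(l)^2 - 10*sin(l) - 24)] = (-3*sin(l)^2 - 6*sin(l) + 10)*cos(l)/(sin(l)^3 + 3*sin(l)^2 - 10*sin(l) - 24)^2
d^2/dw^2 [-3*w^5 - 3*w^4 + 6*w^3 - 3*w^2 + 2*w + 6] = -60*w^3 - 36*w^2 + 36*w - 6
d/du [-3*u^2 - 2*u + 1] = -6*u - 2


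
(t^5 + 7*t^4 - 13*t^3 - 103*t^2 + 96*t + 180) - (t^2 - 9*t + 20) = t^5 + 7*t^4 - 13*t^3 - 104*t^2 + 105*t + 160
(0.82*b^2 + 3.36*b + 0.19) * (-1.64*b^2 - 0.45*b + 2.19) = -1.3448*b^4 - 5.8794*b^3 - 0.0278*b^2 + 7.2729*b + 0.4161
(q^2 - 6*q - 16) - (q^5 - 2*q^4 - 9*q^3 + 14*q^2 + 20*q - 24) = -q^5 + 2*q^4 + 9*q^3 - 13*q^2 - 26*q + 8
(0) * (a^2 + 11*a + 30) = 0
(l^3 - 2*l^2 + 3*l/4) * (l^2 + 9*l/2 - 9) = l^5 + 5*l^4/2 - 69*l^3/4 + 171*l^2/8 - 27*l/4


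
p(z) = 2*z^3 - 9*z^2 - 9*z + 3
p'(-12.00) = 1071.00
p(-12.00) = -4641.00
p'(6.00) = 99.00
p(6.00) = 57.00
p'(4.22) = 21.89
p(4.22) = -44.95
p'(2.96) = -9.71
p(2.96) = -50.63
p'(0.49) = -16.38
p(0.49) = -3.34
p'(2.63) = -14.84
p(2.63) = -46.54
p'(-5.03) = 233.35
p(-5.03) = -433.97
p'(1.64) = -22.38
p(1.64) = -27.14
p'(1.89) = -21.59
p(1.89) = -32.66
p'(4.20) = 21.24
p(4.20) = -45.38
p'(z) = 6*z^2 - 18*z - 9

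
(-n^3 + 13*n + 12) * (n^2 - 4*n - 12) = -n^5 + 4*n^4 + 25*n^3 - 40*n^2 - 204*n - 144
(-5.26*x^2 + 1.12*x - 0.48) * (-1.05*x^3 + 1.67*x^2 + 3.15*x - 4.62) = 5.523*x^5 - 9.9602*x^4 - 14.1946*x^3 + 27.0276*x^2 - 6.6864*x + 2.2176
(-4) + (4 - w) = -w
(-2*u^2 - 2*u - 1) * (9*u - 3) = -18*u^3 - 12*u^2 - 3*u + 3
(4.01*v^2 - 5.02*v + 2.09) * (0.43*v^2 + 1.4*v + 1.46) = 1.7243*v^4 + 3.4554*v^3 - 0.274699999999999*v^2 - 4.4032*v + 3.0514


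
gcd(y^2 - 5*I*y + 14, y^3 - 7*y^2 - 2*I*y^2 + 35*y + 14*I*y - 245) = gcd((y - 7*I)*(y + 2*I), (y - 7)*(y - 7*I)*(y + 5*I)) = y - 7*I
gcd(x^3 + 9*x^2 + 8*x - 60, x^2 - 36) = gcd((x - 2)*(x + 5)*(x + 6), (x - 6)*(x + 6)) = x + 6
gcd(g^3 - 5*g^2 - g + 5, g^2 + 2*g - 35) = g - 5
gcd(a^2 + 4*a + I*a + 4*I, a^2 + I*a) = a + I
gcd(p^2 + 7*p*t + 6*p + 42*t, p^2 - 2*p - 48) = p + 6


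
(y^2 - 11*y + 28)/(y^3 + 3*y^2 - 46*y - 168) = (y - 4)/(y^2 + 10*y + 24)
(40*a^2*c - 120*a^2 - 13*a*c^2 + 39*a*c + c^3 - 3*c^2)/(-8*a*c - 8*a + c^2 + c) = (-5*a*c + 15*a + c^2 - 3*c)/(c + 1)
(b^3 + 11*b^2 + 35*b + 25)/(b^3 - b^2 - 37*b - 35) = (b + 5)/(b - 7)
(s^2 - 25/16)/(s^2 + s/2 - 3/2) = (16*s^2 - 25)/(8*(2*s^2 + s - 3))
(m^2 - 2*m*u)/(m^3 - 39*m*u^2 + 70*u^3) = m/(m^2 + 2*m*u - 35*u^2)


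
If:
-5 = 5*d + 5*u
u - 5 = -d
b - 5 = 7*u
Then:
No Solution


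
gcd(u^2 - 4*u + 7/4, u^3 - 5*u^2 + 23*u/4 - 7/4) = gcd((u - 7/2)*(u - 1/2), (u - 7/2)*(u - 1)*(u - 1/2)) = u^2 - 4*u + 7/4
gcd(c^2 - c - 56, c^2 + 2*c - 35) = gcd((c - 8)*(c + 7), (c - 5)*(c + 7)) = c + 7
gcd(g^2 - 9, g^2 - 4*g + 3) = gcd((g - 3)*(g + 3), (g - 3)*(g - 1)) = g - 3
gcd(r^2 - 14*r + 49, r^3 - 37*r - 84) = r - 7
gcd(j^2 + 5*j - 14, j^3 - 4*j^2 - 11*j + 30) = j - 2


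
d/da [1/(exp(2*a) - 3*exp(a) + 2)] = (3 - 2*exp(a))*exp(a)/(exp(2*a) - 3*exp(a) + 2)^2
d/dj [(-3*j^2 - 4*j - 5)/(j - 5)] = (-3*j^2 + 30*j + 25)/(j^2 - 10*j + 25)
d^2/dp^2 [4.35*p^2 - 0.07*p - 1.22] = 8.70000000000000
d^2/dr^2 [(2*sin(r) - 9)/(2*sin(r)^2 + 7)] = 2*(-36*sin(r)^5 + 72*sin(r)^4 - 360*sin(r)^2 - 44*sin(r) - 33*sin(3*r) + 2*sin(5*r) + 126)/(2*sin(r)^2 + 7)^3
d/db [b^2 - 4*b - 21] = 2*b - 4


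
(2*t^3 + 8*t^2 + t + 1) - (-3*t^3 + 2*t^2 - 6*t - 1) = 5*t^3 + 6*t^2 + 7*t + 2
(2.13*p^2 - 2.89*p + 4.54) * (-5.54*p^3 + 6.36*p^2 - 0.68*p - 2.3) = -11.8002*p^5 + 29.5574*p^4 - 44.9804*p^3 + 25.9406*p^2 + 3.5598*p - 10.442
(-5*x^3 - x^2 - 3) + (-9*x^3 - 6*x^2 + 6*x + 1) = -14*x^3 - 7*x^2 + 6*x - 2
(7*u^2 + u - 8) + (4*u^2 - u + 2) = 11*u^2 - 6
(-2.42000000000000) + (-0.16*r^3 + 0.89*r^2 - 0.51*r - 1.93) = -0.16*r^3 + 0.89*r^2 - 0.51*r - 4.35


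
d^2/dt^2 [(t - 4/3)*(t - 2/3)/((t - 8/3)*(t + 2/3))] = 432*(27*t^2 - 54*t + 52)/(729*t^6 - 4374*t^5 + 4860*t^4 + 9720*t^3 - 8640*t^2 - 13824*t - 4096)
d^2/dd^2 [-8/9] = 0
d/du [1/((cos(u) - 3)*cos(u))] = (2*cos(u) - 3)*sin(u)/((cos(u) - 3)^2*cos(u)^2)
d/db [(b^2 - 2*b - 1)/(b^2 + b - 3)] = (3*b^2 - 4*b + 7)/(b^4 + 2*b^3 - 5*b^2 - 6*b + 9)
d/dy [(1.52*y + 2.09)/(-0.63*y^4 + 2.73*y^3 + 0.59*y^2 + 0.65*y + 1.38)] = (2.8728*y^4 - 3.0324*y^3 - 18.0139*y^2 - 2.4662*y + 0.7391)/(0.3969*y^8 - 3.4398*y^7 + 6.7095*y^6 + 2.4024*y^5 + 2.1583*y^4 + 8.3018*y^3 + 2.0509*y^2 + 1.794*y + 1.9044)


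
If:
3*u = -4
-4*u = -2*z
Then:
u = -4/3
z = -8/3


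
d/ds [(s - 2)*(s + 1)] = 2*s - 1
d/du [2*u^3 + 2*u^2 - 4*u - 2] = 6*u^2 + 4*u - 4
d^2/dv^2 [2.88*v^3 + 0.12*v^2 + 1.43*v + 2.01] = 17.28*v + 0.24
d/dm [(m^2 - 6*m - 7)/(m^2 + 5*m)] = (11*m^2 + 14*m + 35)/(m^2*(m^2 + 10*m + 25))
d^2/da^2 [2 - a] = 0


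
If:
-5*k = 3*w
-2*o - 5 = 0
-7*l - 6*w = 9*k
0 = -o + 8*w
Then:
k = 3/16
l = 3/112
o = -5/2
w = -5/16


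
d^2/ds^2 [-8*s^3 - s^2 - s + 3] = -48*s - 2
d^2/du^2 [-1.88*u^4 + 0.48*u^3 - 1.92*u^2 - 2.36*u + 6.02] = -22.56*u^2 + 2.88*u - 3.84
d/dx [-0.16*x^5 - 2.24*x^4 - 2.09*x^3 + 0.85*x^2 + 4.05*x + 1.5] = -0.8*x^4 - 8.96*x^3 - 6.27*x^2 + 1.7*x + 4.05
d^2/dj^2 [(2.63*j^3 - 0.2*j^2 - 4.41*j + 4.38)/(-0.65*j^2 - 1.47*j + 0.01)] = (-1.77635683940025e-15*j^5 - 3.5527136788005e-15*j^4 - 8.056274*j^3 - 10.863534*j^2 - 24.940128*j - 18.85673)/(0.274625*j^6 + 1.863225*j^5 + 4.20108*j^4 + 3.119193*j^3 - 0.064632*j^2 + 0.000441*j - 1.0e-6)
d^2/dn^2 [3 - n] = 0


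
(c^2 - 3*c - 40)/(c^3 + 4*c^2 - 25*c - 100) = (c - 8)/(c^2 - c - 20)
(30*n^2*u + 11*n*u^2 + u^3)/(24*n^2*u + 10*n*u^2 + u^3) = (5*n + u)/(4*n + u)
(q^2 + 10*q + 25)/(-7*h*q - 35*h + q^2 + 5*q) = (q + 5)/(-7*h + q)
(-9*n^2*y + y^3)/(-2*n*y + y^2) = (9*n^2 - y^2)/(2*n - y)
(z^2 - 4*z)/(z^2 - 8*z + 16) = z/(z - 4)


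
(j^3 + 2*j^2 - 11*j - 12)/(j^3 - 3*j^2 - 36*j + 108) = (j^2 + 5*j + 4)/(j^2 - 36)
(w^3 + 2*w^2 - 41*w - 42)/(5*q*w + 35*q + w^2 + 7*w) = (w^2 - 5*w - 6)/(5*q + w)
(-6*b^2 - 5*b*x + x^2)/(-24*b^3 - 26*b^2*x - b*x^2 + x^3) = 1/(4*b + x)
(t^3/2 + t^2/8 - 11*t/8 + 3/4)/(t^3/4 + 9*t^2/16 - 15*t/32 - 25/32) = 4*(4*t^3 + t^2 - 11*t + 6)/(8*t^3 + 18*t^2 - 15*t - 25)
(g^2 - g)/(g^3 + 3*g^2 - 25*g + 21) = g/(g^2 + 4*g - 21)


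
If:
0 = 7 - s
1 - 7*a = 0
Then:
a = 1/7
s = 7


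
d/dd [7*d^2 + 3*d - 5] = 14*d + 3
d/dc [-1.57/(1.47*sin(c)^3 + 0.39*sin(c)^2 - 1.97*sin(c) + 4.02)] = (6.9237*sin(c)^2 + 1.2246*sin(c) - 3.0929)*cos(c)/(1.47*sin(c)^3 + 0.39*sin(c)^2 - 1.97*sin(c) + 4.02)^2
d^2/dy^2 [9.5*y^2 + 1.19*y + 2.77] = 19.0000000000000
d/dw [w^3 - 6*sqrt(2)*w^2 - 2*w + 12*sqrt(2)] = 3*w^2 - 12*sqrt(2)*w - 2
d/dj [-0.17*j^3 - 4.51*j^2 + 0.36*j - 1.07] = -0.51*j^2 - 9.02*j + 0.36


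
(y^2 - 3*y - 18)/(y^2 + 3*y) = (y - 6)/y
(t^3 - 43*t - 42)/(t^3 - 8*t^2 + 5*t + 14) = (t + 6)/(t - 2)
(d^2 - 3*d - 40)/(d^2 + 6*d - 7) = (d^2 - 3*d - 40)/(d^2 + 6*d - 7)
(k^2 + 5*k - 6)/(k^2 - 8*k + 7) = (k + 6)/(k - 7)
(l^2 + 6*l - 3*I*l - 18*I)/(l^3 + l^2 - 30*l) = (l - 3*I)/(l*(l - 5))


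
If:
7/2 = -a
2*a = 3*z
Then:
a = -7/2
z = -7/3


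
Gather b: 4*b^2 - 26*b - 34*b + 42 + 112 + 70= 4*b^2 - 60*b + 224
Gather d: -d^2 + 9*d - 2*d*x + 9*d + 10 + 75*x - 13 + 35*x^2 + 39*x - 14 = -d^2 + d*(18 - 2*x) + 35*x^2 + 114*x - 17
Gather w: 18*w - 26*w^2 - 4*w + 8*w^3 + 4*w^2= 8*w^3 - 22*w^2 + 14*w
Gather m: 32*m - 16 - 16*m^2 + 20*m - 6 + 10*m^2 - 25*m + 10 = -6*m^2 + 27*m - 12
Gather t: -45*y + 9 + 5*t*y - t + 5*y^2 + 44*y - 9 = t*(5*y - 1) + 5*y^2 - y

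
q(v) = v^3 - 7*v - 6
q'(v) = 3*v^2 - 7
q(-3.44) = -22.63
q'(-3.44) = 28.50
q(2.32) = -9.75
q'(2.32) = 9.15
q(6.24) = 193.29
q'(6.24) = 109.81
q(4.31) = 43.89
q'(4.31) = 48.73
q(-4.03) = -43.24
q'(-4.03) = 41.72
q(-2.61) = -5.51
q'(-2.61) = 13.44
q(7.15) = 309.48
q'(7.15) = 146.37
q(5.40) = 113.66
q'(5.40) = 80.48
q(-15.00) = -3276.00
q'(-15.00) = 668.00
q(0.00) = -6.00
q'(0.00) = -7.00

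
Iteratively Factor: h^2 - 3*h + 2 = (h - 2)*(h - 1)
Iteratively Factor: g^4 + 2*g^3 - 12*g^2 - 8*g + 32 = (g - 2)*(g^3 + 4*g^2 - 4*g - 16) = (g - 2)^2*(g^2 + 6*g + 8) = (g - 2)^2*(g + 2)*(g + 4)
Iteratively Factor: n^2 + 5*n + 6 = (n + 3)*(n + 2)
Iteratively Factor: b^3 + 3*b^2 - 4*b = (b)*(b^2 + 3*b - 4) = b*(b - 1)*(b + 4)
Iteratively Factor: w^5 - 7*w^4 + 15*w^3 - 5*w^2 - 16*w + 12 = (w - 3)*(w^4 - 4*w^3 + 3*w^2 + 4*w - 4) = (w - 3)*(w + 1)*(w^3 - 5*w^2 + 8*w - 4) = (w - 3)*(w - 2)*(w + 1)*(w^2 - 3*w + 2) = (w - 3)*(w - 2)^2*(w + 1)*(w - 1)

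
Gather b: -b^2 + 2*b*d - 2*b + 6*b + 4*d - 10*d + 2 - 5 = -b^2 + b*(2*d + 4) - 6*d - 3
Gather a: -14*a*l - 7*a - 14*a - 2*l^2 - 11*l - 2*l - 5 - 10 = a*(-14*l - 21) - 2*l^2 - 13*l - 15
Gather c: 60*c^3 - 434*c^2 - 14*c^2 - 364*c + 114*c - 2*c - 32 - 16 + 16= 60*c^3 - 448*c^2 - 252*c - 32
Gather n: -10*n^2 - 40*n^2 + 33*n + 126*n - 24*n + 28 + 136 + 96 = -50*n^2 + 135*n + 260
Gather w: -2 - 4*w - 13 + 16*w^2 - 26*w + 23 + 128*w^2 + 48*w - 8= 144*w^2 + 18*w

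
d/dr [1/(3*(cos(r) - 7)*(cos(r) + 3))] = 2*(cos(r) - 2)*sin(r)/(3*(cos(r) - 7)^2*(cos(r) + 3)^2)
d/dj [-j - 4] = -1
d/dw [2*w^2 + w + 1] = 4*w + 1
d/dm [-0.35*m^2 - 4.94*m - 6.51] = -0.7*m - 4.94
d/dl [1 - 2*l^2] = -4*l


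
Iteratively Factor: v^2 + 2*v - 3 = (v + 3)*(v - 1)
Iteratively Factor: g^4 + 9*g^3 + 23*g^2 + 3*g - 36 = (g + 4)*(g^3 + 5*g^2 + 3*g - 9) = (g - 1)*(g + 4)*(g^2 + 6*g + 9) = (g - 1)*(g + 3)*(g + 4)*(g + 3)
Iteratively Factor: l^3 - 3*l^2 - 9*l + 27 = (l + 3)*(l^2 - 6*l + 9) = (l - 3)*(l + 3)*(l - 3)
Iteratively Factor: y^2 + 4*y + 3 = (y + 3)*(y + 1)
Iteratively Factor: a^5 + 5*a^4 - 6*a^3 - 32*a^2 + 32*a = (a + 4)*(a^4 + a^3 - 10*a^2 + 8*a) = (a - 1)*(a + 4)*(a^3 + 2*a^2 - 8*a) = (a - 2)*(a - 1)*(a + 4)*(a^2 + 4*a) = a*(a - 2)*(a - 1)*(a + 4)*(a + 4)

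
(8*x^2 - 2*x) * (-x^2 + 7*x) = -8*x^4 + 58*x^3 - 14*x^2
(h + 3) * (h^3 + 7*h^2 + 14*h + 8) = h^4 + 10*h^3 + 35*h^2 + 50*h + 24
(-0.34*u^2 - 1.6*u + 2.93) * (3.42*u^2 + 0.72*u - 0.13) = -1.1628*u^4 - 5.7168*u^3 + 8.9128*u^2 + 2.3176*u - 0.3809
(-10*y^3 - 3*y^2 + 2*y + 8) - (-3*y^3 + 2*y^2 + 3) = -7*y^3 - 5*y^2 + 2*y + 5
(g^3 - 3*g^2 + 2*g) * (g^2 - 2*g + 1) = g^5 - 5*g^4 + 9*g^3 - 7*g^2 + 2*g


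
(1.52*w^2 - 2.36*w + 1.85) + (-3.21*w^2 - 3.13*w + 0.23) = -1.69*w^2 - 5.49*w + 2.08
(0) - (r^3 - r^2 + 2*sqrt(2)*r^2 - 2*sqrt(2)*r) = -r^3 - 2*sqrt(2)*r^2 + r^2 + 2*sqrt(2)*r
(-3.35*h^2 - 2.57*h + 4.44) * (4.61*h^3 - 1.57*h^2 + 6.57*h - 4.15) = -15.4435*h^5 - 6.5882*h^4 + 2.4938*h^3 - 9.9532*h^2 + 39.8363*h - 18.426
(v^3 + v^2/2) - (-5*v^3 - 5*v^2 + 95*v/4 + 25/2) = 6*v^3 + 11*v^2/2 - 95*v/4 - 25/2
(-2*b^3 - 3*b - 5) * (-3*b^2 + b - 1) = 6*b^5 - 2*b^4 + 11*b^3 + 12*b^2 - 2*b + 5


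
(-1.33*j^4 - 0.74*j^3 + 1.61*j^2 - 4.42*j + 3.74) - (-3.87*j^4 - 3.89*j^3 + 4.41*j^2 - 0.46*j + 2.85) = 2.54*j^4 + 3.15*j^3 - 2.8*j^2 - 3.96*j + 0.89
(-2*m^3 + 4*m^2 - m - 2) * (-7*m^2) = 14*m^5 - 28*m^4 + 7*m^3 + 14*m^2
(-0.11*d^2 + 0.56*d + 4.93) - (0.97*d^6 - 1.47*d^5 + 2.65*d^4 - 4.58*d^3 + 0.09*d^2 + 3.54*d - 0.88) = -0.97*d^6 + 1.47*d^5 - 2.65*d^4 + 4.58*d^3 - 0.2*d^2 - 2.98*d + 5.81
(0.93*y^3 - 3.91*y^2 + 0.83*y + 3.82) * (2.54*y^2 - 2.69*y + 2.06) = 2.3622*y^5 - 12.4331*y^4 + 14.5419*y^3 - 0.584500000000001*y^2 - 8.566*y + 7.8692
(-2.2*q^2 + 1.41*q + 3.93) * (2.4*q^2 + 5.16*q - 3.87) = -5.28*q^4 - 7.968*q^3 + 25.2216*q^2 + 14.8221*q - 15.2091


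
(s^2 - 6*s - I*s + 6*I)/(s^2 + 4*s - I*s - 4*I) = (s - 6)/(s + 4)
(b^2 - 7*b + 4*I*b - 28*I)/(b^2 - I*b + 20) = (b - 7)/(b - 5*I)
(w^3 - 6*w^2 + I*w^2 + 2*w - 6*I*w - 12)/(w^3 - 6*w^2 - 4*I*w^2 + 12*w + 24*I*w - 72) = (w - I)/(w - 6*I)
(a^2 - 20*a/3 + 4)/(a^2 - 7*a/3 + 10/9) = 3*(a - 6)/(3*a - 5)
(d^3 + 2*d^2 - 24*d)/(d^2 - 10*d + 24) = d*(d + 6)/(d - 6)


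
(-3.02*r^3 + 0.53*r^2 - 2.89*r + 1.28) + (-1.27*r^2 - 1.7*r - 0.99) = -3.02*r^3 - 0.74*r^2 - 4.59*r + 0.29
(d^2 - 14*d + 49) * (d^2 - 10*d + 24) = d^4 - 24*d^3 + 213*d^2 - 826*d + 1176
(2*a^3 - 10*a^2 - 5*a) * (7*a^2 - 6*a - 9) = 14*a^5 - 82*a^4 + 7*a^3 + 120*a^2 + 45*a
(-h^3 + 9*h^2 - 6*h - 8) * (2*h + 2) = -2*h^4 + 16*h^3 + 6*h^2 - 28*h - 16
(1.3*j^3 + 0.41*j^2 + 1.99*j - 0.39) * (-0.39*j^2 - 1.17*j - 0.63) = -0.507*j^5 - 1.6809*j^4 - 2.0748*j^3 - 2.4345*j^2 - 0.7974*j + 0.2457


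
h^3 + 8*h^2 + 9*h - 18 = (h - 1)*(h + 3)*(h + 6)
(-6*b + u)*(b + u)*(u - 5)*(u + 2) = -6*b^2*u^2 + 18*b^2*u + 60*b^2 - 5*b*u^3 + 15*b*u^2 + 50*b*u + u^4 - 3*u^3 - 10*u^2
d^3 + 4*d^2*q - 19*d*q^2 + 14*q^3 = (d - 2*q)*(d - q)*(d + 7*q)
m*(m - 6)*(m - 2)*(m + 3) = m^4 - 5*m^3 - 12*m^2 + 36*m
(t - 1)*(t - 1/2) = t^2 - 3*t/2 + 1/2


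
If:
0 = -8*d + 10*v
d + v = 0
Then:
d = 0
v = 0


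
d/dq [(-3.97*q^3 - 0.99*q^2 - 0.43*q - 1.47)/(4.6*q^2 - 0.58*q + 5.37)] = (-18.262*q^4 + 4.6052*q^3 - 61.4045*q^2 + 2.8914*q - 3.1617)/(21.16*q^4 - 5.336*q^3 + 49.7404*q^2 - 6.2292*q + 28.8369)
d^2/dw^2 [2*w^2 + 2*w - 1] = 4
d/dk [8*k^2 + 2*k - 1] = 16*k + 2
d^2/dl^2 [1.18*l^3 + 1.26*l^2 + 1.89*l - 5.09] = 7.08*l + 2.52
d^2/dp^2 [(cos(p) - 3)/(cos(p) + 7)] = 10*(cos(p)^2 - 7*cos(p) - 2)/(cos(p) + 7)^3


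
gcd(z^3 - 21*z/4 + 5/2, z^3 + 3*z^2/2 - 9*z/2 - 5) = z^2 + z/2 - 5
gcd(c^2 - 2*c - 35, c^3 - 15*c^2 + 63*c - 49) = c - 7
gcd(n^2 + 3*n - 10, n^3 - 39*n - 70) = n + 5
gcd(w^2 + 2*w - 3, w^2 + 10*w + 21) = w + 3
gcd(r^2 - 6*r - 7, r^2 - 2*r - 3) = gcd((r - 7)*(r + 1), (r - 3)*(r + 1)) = r + 1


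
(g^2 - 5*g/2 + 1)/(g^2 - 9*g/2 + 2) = (g - 2)/(g - 4)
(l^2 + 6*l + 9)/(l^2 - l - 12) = (l + 3)/(l - 4)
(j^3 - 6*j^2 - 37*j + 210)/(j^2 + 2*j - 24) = (j^2 - 12*j + 35)/(j - 4)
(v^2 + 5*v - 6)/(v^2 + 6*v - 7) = (v + 6)/(v + 7)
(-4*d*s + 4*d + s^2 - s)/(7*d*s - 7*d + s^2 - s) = (-4*d + s)/(7*d + s)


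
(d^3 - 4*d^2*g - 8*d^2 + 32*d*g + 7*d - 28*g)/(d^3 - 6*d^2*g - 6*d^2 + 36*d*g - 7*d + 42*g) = (d^2 - 4*d*g - d + 4*g)/(d^2 - 6*d*g + d - 6*g)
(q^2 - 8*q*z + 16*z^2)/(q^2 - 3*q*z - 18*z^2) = (-q^2 + 8*q*z - 16*z^2)/(-q^2 + 3*q*z + 18*z^2)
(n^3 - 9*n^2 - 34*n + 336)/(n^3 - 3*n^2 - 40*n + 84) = (n - 8)/(n - 2)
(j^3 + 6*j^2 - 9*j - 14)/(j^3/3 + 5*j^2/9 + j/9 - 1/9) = 9*(j^2 + 5*j - 14)/(3*j^2 + 2*j - 1)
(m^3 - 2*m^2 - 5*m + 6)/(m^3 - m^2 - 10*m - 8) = (m^2 - 4*m + 3)/(m^2 - 3*m - 4)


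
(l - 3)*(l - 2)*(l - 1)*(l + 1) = l^4 - 5*l^3 + 5*l^2 + 5*l - 6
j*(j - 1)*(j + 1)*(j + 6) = j^4 + 6*j^3 - j^2 - 6*j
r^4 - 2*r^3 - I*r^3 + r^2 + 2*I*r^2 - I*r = r*(r - 1)^2*(r - I)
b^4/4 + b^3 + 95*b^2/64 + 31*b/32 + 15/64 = (b/4 + 1/4)*(b + 3/4)*(b + 1)*(b + 5/4)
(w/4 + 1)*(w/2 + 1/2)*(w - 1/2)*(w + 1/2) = w^4/8 + 5*w^3/8 + 15*w^2/32 - 5*w/32 - 1/8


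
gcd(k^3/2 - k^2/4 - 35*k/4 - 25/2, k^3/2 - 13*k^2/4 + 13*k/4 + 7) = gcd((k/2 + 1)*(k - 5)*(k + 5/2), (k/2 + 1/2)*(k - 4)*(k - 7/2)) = 1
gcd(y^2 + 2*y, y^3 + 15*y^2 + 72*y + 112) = 1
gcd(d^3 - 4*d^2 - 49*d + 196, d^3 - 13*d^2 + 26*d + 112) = d - 7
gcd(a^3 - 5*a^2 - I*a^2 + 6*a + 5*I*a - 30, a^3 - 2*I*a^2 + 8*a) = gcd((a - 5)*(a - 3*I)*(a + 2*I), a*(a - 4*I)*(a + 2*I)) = a + 2*I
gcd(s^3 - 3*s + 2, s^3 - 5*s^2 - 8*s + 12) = s^2 + s - 2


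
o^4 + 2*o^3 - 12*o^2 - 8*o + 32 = (o - 2)^2*(o + 2)*(o + 4)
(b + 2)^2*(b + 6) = b^3 + 10*b^2 + 28*b + 24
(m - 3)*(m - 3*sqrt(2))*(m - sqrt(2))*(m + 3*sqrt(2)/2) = m^4 - 5*sqrt(2)*m^3/2 - 3*m^3 - 6*m^2 + 15*sqrt(2)*m^2/2 + 9*sqrt(2)*m + 18*m - 27*sqrt(2)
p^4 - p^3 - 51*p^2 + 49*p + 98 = (p - 7)*(p - 2)*(p + 1)*(p + 7)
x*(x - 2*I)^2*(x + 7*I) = x^4 + 3*I*x^3 + 24*x^2 - 28*I*x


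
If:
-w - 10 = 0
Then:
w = -10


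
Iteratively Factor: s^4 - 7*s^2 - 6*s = (s - 3)*(s^3 + 3*s^2 + 2*s) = s*(s - 3)*(s^2 + 3*s + 2) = s*(s - 3)*(s + 1)*(s + 2)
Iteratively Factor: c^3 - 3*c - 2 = (c + 1)*(c^2 - c - 2) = (c - 2)*(c + 1)*(c + 1)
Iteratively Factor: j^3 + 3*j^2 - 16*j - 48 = (j - 4)*(j^2 + 7*j + 12) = (j - 4)*(j + 4)*(j + 3)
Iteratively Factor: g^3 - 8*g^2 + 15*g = (g)*(g^2 - 8*g + 15) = g*(g - 3)*(g - 5)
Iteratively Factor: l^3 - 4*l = (l + 2)*(l^2 - 2*l) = (l - 2)*(l + 2)*(l)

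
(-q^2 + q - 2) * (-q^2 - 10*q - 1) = q^4 + 9*q^3 - 7*q^2 + 19*q + 2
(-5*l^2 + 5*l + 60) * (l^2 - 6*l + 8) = -5*l^4 + 35*l^3 - 10*l^2 - 320*l + 480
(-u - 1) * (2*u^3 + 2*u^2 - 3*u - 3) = -2*u^4 - 4*u^3 + u^2 + 6*u + 3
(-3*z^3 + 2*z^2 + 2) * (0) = 0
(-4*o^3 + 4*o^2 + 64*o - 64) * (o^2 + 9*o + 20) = -4*o^5 - 32*o^4 + 20*o^3 + 592*o^2 + 704*o - 1280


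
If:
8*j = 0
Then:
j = 0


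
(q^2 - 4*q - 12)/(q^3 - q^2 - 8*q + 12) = (q^2 - 4*q - 12)/(q^3 - q^2 - 8*q + 12)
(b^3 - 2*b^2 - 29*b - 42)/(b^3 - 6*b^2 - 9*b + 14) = (b + 3)/(b - 1)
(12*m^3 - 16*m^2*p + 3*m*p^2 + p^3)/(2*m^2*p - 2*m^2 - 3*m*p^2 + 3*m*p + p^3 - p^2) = (6*m + p)/(p - 1)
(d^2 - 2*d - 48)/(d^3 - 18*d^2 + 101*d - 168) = (d + 6)/(d^2 - 10*d + 21)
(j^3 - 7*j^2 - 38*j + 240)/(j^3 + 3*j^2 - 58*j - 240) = (j - 5)/(j + 5)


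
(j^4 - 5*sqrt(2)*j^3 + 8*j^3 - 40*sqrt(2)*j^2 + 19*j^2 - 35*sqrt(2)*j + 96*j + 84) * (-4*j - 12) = -4*j^5 - 44*j^4 + 20*sqrt(2)*j^4 - 172*j^3 + 220*sqrt(2)*j^3 - 612*j^2 + 620*sqrt(2)*j^2 - 1488*j + 420*sqrt(2)*j - 1008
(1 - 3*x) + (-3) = -3*x - 2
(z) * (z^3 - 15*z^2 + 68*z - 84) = z^4 - 15*z^3 + 68*z^2 - 84*z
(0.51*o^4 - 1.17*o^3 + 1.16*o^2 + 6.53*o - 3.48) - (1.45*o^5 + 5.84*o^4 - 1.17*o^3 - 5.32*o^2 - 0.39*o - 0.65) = -1.45*o^5 - 5.33*o^4 + 6.48*o^2 + 6.92*o - 2.83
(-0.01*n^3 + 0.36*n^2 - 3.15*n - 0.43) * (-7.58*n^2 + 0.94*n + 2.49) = 0.0758*n^5 - 2.7382*n^4 + 24.1905*n^3 + 1.1948*n^2 - 8.2477*n - 1.0707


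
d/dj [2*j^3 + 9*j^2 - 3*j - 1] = 6*j^2 + 18*j - 3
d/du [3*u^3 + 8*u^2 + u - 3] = 9*u^2 + 16*u + 1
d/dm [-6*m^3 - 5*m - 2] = -18*m^2 - 5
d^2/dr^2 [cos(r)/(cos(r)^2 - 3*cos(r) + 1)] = (sin(r)^2*cos(r) + 3*sin(r)^2 + 6*cos(r) - 9)*sin(r)^2/(sin(r)^2 + 3*cos(r) - 2)^3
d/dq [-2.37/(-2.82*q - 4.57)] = -6.6834/(2.82*q + 4.57)^2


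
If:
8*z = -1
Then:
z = -1/8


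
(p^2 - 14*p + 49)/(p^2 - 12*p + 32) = (p^2 - 14*p + 49)/(p^2 - 12*p + 32)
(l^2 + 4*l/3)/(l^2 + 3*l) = (l + 4/3)/(l + 3)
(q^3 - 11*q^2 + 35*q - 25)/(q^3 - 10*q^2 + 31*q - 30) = (q^2 - 6*q + 5)/(q^2 - 5*q + 6)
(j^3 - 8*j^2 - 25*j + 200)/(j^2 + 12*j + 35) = (j^2 - 13*j + 40)/(j + 7)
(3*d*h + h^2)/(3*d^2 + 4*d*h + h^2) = h/(d + h)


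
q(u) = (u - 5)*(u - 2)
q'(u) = 2*u - 7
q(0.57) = 6.33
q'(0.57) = -5.86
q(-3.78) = 50.75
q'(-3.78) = -14.56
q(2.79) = -1.75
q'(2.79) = -1.42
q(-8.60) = 144.16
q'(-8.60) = -24.20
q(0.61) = 6.10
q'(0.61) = -5.78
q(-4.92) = 68.65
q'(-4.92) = -16.84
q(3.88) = -2.11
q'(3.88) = 0.76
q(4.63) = -0.97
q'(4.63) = 2.26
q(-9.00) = 154.00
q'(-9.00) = -25.00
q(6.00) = 4.00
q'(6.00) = 5.00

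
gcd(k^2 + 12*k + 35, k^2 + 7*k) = k + 7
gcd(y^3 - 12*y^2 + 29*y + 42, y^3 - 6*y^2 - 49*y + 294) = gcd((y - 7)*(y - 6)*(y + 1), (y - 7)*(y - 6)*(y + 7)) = y^2 - 13*y + 42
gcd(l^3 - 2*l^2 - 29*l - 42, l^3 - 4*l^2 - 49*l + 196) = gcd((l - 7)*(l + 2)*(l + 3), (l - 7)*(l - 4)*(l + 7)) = l - 7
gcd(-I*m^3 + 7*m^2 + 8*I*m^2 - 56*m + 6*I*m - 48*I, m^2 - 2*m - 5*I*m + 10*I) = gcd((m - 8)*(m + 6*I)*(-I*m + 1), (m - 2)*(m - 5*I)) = 1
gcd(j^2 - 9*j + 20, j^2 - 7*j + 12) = j - 4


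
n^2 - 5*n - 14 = (n - 7)*(n + 2)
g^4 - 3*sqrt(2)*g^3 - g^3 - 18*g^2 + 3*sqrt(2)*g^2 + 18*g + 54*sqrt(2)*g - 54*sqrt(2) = (g - 1)*(g - 3*sqrt(2))^2*(g + 3*sqrt(2))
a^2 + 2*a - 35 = (a - 5)*(a + 7)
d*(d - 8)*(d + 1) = d^3 - 7*d^2 - 8*d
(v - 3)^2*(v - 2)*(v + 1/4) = v^4 - 31*v^3/4 + 19*v^2 - 51*v/4 - 9/2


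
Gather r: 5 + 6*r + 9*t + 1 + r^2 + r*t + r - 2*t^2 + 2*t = r^2 + r*(t + 7) - 2*t^2 + 11*t + 6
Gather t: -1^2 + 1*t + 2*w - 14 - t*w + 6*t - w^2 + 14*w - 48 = t*(7 - w) - w^2 + 16*w - 63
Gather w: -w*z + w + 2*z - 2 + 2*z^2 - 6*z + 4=w*(1 - z) + 2*z^2 - 4*z + 2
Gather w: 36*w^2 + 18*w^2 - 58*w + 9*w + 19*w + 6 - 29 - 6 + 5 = 54*w^2 - 30*w - 24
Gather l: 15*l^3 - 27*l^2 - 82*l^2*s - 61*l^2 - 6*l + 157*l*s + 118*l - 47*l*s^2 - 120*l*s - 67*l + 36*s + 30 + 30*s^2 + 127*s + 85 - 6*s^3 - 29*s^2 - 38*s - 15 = 15*l^3 + l^2*(-82*s - 88) + l*(-47*s^2 + 37*s + 45) - 6*s^3 + s^2 + 125*s + 100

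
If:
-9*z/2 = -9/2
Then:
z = 1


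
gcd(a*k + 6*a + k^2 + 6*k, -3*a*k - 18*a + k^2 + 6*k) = k + 6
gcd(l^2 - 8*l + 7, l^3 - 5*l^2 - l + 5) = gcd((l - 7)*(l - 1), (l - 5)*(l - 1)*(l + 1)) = l - 1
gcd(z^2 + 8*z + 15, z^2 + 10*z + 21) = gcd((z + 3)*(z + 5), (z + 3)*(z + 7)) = z + 3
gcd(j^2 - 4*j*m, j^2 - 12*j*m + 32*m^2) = j - 4*m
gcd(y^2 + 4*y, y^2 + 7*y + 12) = y + 4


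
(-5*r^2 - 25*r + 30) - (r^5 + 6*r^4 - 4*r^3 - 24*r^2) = -r^5 - 6*r^4 + 4*r^3 + 19*r^2 - 25*r + 30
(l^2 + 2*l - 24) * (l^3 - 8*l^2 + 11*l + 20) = l^5 - 6*l^4 - 29*l^3 + 234*l^2 - 224*l - 480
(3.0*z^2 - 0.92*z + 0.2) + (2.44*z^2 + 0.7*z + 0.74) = 5.44*z^2 - 0.22*z + 0.94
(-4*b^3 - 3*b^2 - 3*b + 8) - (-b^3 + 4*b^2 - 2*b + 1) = -3*b^3 - 7*b^2 - b + 7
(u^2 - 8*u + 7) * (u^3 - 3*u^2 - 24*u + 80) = u^5 - 11*u^4 + 7*u^3 + 251*u^2 - 808*u + 560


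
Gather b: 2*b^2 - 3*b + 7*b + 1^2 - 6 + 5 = 2*b^2 + 4*b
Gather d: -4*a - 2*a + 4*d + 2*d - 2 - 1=-6*a + 6*d - 3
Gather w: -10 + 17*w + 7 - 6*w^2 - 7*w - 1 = -6*w^2 + 10*w - 4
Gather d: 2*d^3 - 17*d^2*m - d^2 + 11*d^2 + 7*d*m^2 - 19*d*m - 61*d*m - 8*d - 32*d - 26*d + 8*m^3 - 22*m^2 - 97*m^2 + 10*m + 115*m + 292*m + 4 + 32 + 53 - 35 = 2*d^3 + d^2*(10 - 17*m) + d*(7*m^2 - 80*m - 66) + 8*m^3 - 119*m^2 + 417*m + 54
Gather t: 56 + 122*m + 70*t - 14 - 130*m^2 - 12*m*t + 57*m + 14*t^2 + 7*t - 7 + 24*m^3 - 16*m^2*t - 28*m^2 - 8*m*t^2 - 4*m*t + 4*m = 24*m^3 - 158*m^2 + 183*m + t^2*(14 - 8*m) + t*(-16*m^2 - 16*m + 77) + 35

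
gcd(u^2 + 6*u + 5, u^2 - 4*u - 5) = u + 1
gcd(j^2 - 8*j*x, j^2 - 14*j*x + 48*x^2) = -j + 8*x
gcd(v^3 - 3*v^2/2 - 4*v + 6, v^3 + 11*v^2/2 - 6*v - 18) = v - 2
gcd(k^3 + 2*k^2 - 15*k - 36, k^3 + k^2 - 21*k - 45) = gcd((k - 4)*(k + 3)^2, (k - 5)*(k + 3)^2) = k^2 + 6*k + 9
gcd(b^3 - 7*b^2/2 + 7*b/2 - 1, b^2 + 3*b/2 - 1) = b - 1/2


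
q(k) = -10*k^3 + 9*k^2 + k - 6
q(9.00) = -6558.00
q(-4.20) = 889.44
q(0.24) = -5.38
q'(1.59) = -46.22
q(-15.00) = 35754.00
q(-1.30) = 29.88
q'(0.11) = 2.62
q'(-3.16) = -355.45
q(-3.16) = 396.26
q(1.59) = -21.85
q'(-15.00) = -7019.00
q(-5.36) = 1787.11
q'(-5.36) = -957.37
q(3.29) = -261.41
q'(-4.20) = -603.80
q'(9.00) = -2267.00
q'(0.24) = 3.59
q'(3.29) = -264.50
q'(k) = -30*k^2 + 18*k + 1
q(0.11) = -5.79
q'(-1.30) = -73.10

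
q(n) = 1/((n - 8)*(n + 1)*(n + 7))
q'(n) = -1/((n - 8)*(n + 1)*(n + 7)^2) - 1/((n - 8)*(n + 1)^2*(n + 7)) - 1/((n - 8)^2*(n + 1)*(n + 7)) = 3*(19 - n^2)/(n^6 - 114*n^4 - 112*n^3 + 3249*n^2 + 6384*n + 3136)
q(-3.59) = 0.01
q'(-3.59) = 0.00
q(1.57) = -0.01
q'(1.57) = 0.00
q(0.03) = -0.02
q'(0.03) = 0.02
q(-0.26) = -0.02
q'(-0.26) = 0.03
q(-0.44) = -0.03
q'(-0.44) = 0.06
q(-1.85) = 0.02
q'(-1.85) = 0.03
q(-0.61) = -0.05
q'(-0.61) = 0.12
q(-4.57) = 0.01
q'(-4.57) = -0.00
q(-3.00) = 0.01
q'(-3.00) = 0.00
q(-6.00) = 0.01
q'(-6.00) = -0.01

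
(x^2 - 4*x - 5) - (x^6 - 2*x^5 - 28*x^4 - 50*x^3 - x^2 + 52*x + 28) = -x^6 + 2*x^5 + 28*x^4 + 50*x^3 + 2*x^2 - 56*x - 33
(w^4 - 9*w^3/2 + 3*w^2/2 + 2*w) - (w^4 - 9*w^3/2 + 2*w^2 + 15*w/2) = -w^2/2 - 11*w/2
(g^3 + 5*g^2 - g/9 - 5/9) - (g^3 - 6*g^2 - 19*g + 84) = 11*g^2 + 170*g/9 - 761/9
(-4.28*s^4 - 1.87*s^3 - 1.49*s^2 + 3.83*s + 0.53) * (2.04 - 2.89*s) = 12.3692*s^5 - 3.3269*s^4 + 0.491299999999999*s^3 - 14.1083*s^2 + 6.2815*s + 1.0812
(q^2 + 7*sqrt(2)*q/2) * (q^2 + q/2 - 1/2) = q^4 + q^3/2 + 7*sqrt(2)*q^3/2 - q^2/2 + 7*sqrt(2)*q^2/4 - 7*sqrt(2)*q/4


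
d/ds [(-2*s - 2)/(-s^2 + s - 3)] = 2*(s^2 - s - (s + 1)*(2*s - 1) + 3)/(s^2 - s + 3)^2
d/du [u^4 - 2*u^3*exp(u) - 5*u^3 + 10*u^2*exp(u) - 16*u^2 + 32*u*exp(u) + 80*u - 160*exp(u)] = -2*u^3*exp(u) + 4*u^3 + 4*u^2*exp(u) - 15*u^2 + 52*u*exp(u) - 32*u - 128*exp(u) + 80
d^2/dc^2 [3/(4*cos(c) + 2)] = 3*(cos(c) - cos(2*c) + 3)/(2*cos(c) + 1)^3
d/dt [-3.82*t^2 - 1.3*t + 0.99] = -7.64*t - 1.3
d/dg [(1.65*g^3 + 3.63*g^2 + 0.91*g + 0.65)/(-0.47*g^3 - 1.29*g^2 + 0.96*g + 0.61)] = (4.44089209850063e-16*g^5 - 0.4224*g^4 + 4.0234*g^3 + 8.5947*g^2 + 6.1056*g - 0.0689)/(0.2209*g^6 + 1.2126*g^5 + 0.7617*g^4 - 3.0502*g^3 - 0.6522*g^2 + 1.1712*g + 0.3721)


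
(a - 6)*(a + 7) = a^2 + a - 42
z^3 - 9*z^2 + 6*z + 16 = (z - 8)*(z - 2)*(z + 1)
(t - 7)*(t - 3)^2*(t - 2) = t^4 - 15*t^3 + 77*t^2 - 165*t + 126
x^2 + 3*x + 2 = (x + 1)*(x + 2)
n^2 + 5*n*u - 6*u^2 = (n - u)*(n + 6*u)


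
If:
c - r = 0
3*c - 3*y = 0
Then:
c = y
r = y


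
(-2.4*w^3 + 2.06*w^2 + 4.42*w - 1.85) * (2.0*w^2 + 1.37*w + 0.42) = -4.8*w^5 + 0.832*w^4 + 10.6542*w^3 + 3.2206*w^2 - 0.678100000000001*w - 0.777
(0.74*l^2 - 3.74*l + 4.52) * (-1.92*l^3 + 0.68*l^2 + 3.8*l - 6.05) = -1.4208*l^5 + 7.684*l^4 - 8.4096*l^3 - 15.6154*l^2 + 39.803*l - 27.346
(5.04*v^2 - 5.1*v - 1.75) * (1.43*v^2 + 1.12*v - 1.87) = 7.2072*v^4 - 1.6482*v^3 - 17.6393*v^2 + 7.577*v + 3.2725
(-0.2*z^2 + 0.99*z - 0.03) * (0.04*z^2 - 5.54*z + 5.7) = -0.008*z^4 + 1.1476*z^3 - 6.6258*z^2 + 5.8092*z - 0.171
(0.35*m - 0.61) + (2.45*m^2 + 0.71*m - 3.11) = 2.45*m^2 + 1.06*m - 3.72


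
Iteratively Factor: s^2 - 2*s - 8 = (s + 2)*(s - 4)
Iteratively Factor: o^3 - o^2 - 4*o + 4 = (o - 1)*(o^2 - 4) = (o - 2)*(o - 1)*(o + 2)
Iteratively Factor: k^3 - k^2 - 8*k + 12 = (k - 2)*(k^2 + k - 6) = (k - 2)^2*(k + 3)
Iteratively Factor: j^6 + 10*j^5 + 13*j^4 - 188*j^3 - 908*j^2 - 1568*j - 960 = (j + 2)*(j^5 + 8*j^4 - 3*j^3 - 182*j^2 - 544*j - 480) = (j + 2)*(j + 4)*(j^4 + 4*j^3 - 19*j^2 - 106*j - 120) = (j + 2)^2*(j + 4)*(j^3 + 2*j^2 - 23*j - 60) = (j + 2)^2*(j + 3)*(j + 4)*(j^2 - j - 20) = (j + 2)^2*(j + 3)*(j + 4)^2*(j - 5)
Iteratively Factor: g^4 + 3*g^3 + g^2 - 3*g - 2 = (g + 1)*(g^3 + 2*g^2 - g - 2) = (g - 1)*(g + 1)*(g^2 + 3*g + 2) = (g - 1)*(g + 1)*(g + 2)*(g + 1)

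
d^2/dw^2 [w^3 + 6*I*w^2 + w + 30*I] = 6*w + 12*I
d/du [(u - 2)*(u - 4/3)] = 2*u - 10/3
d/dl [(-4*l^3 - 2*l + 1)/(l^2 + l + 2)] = ((2*l + 1)*(4*l^3 + 2*l - 1) - 2*(6*l^2 + 1)*(l^2 + l + 2))/(l^2 + l + 2)^2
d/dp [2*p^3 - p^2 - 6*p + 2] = 6*p^2 - 2*p - 6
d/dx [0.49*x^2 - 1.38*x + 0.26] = 0.98*x - 1.38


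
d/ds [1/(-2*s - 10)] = 1/(2*(s + 5)^2)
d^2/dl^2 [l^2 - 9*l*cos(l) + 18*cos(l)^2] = 9*l*cos(l) + 72*sin(l)^2 + 18*sin(l) - 34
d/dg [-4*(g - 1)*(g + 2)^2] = 12*g*(-g - 2)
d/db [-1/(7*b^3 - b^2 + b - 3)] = (21*b^2 - 2*b + 1)/(7*b^3 - b^2 + b - 3)^2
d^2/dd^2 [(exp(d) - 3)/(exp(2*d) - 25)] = (exp(4*d) - 12*exp(3*d) + 150*exp(2*d) - 300*exp(d) + 625)*exp(d)/(exp(6*d) - 75*exp(4*d) + 1875*exp(2*d) - 15625)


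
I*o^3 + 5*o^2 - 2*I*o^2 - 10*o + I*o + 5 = (o - 1)*(o - 5*I)*(I*o - I)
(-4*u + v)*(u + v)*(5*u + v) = -20*u^3 - 19*u^2*v + 2*u*v^2 + v^3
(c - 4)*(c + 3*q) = c^2 + 3*c*q - 4*c - 12*q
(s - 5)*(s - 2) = s^2 - 7*s + 10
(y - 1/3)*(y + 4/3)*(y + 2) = y^3 + 3*y^2 + 14*y/9 - 8/9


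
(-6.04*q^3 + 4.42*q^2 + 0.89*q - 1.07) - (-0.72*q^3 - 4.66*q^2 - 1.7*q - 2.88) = -5.32*q^3 + 9.08*q^2 + 2.59*q + 1.81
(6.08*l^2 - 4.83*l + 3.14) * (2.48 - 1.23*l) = -7.4784*l^3 + 21.0193*l^2 - 15.8406*l + 7.7872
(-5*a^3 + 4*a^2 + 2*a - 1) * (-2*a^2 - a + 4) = 10*a^5 - 3*a^4 - 28*a^3 + 16*a^2 + 9*a - 4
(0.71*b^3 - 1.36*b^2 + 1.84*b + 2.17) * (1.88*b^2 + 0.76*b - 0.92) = 1.3348*b^5 - 2.0172*b^4 + 1.7724*b^3 + 6.7292*b^2 - 0.0436000000000001*b - 1.9964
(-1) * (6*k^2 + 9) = -6*k^2 - 9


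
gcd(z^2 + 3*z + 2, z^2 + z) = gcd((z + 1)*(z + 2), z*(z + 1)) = z + 1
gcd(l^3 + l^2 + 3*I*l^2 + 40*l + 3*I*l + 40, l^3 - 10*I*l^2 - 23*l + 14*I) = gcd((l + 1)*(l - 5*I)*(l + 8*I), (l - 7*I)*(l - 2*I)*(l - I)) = 1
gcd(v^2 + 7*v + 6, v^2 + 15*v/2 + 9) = v + 6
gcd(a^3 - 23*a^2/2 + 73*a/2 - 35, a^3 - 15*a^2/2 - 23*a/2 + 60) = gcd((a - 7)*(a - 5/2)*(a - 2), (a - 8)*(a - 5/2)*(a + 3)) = a - 5/2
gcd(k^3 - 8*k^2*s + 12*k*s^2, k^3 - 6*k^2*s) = -k^2 + 6*k*s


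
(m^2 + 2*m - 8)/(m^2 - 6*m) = (m^2 + 2*m - 8)/(m*(m - 6))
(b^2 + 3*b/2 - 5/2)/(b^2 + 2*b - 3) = (b + 5/2)/(b + 3)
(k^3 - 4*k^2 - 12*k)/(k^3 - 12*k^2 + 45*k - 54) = k*(k + 2)/(k^2 - 6*k + 9)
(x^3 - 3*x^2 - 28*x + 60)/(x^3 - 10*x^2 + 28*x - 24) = (x + 5)/(x - 2)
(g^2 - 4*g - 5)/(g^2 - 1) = (g - 5)/(g - 1)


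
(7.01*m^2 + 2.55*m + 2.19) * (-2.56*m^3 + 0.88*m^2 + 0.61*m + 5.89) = -17.9456*m^5 - 0.3592*m^4 + 0.9137*m^3 + 44.7716*m^2 + 16.3554*m + 12.8991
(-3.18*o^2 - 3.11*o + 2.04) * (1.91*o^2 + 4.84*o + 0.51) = -6.0738*o^4 - 21.3313*o^3 - 12.7778*o^2 + 8.2875*o + 1.0404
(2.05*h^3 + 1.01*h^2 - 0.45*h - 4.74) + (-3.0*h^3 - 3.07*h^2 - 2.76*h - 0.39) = -0.95*h^3 - 2.06*h^2 - 3.21*h - 5.13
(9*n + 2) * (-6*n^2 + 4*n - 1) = -54*n^3 + 24*n^2 - n - 2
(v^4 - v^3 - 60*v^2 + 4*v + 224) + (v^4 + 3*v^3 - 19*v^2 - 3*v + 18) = 2*v^4 + 2*v^3 - 79*v^2 + v + 242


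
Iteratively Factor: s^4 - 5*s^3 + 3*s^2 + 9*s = (s - 3)*(s^3 - 2*s^2 - 3*s) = (s - 3)*(s + 1)*(s^2 - 3*s) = s*(s - 3)*(s + 1)*(s - 3)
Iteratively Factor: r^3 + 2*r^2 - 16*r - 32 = (r + 4)*(r^2 - 2*r - 8) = (r - 4)*(r + 4)*(r + 2)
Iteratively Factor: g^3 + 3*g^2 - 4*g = (g + 4)*(g^2 - g) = g*(g + 4)*(g - 1)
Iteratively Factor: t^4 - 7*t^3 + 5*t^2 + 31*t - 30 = (t + 2)*(t^3 - 9*t^2 + 23*t - 15) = (t - 3)*(t + 2)*(t^2 - 6*t + 5) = (t - 3)*(t - 1)*(t + 2)*(t - 5)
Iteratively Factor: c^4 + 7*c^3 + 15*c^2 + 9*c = (c + 3)*(c^3 + 4*c^2 + 3*c) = (c + 1)*(c + 3)*(c^2 + 3*c) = (c + 1)*(c + 3)^2*(c)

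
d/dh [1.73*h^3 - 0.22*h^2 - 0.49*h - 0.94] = 5.19*h^2 - 0.44*h - 0.49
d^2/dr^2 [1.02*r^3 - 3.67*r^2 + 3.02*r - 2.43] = 6.12*r - 7.34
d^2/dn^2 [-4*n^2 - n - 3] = -8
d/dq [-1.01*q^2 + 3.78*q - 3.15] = 3.78 - 2.02*q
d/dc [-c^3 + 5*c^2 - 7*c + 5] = -3*c^2 + 10*c - 7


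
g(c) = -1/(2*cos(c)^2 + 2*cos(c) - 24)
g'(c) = -(4*sin(c)*cos(c) + 2*sin(c))/(2*cos(c)^2 + 2*cos(c) - 24)^2 = -(2*cos(c) + 1)*sin(c)/(2*(cos(c)^2 + cos(c) - 12)^2)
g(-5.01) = 0.04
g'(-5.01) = -0.01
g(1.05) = 0.04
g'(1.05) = -0.01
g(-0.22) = 0.05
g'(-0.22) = 0.00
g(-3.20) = 0.04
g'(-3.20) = 0.00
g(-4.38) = 0.04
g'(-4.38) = -0.00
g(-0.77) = 0.05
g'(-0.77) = 0.01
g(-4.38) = 0.04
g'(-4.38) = -0.00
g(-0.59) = 0.05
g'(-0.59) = 0.01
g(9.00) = 0.04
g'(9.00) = 0.00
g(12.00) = 0.05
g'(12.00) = 0.01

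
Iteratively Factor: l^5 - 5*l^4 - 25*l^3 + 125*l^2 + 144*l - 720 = (l - 5)*(l^4 - 25*l^2 + 144) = (l - 5)*(l + 3)*(l^3 - 3*l^2 - 16*l + 48) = (l - 5)*(l + 3)*(l + 4)*(l^2 - 7*l + 12) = (l - 5)*(l - 3)*(l + 3)*(l + 4)*(l - 4)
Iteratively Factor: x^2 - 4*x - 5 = (x + 1)*(x - 5)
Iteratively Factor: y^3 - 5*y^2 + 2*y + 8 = (y - 4)*(y^2 - y - 2) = (y - 4)*(y + 1)*(y - 2)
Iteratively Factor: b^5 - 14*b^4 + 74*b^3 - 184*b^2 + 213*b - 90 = (b - 5)*(b^4 - 9*b^3 + 29*b^2 - 39*b + 18) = (b - 5)*(b - 2)*(b^3 - 7*b^2 + 15*b - 9) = (b - 5)*(b - 2)*(b - 1)*(b^2 - 6*b + 9) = (b - 5)*(b - 3)*(b - 2)*(b - 1)*(b - 3)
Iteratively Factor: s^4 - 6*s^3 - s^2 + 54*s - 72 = (s - 2)*(s^3 - 4*s^2 - 9*s + 36) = (s - 3)*(s - 2)*(s^2 - s - 12) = (s - 3)*(s - 2)*(s + 3)*(s - 4)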